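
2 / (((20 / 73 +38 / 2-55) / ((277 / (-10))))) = 20221 / 13040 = 1.55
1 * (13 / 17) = 13 / 17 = 0.76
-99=-99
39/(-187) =-39/187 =-0.21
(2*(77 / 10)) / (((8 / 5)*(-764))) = -77 / 6112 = -0.01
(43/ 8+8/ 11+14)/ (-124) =-1769/ 10912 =-0.16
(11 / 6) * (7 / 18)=77 / 108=0.71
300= 300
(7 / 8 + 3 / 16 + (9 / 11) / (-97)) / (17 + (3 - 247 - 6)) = -17995 / 3977776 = -0.00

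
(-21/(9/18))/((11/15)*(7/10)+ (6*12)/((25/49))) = -180/607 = -0.30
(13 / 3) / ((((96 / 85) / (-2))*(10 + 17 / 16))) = -1105 / 1593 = -0.69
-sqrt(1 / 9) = -0.33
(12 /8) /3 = 1 /2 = 0.50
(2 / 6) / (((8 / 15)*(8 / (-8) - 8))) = -5 / 72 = -0.07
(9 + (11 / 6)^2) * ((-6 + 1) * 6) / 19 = -2225 / 114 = -19.52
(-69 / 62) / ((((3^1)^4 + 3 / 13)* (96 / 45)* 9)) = -1495 / 2095104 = -0.00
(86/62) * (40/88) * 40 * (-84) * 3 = -2167200/341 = -6355.43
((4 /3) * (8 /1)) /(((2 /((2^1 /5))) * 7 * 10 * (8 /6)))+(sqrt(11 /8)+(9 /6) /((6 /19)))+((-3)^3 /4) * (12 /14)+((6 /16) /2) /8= 0.18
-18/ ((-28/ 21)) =27/ 2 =13.50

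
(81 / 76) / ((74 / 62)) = 2511 / 2812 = 0.89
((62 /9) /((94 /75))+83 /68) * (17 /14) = 64403 /7896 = 8.16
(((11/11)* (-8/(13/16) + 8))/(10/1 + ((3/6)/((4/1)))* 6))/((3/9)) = -288/559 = -0.52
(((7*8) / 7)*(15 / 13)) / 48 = 0.19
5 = 5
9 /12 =0.75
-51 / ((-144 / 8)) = 17 / 6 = 2.83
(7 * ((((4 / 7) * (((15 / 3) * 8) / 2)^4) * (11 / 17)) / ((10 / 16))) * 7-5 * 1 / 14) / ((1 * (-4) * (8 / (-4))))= 1103871915 / 1904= 579764.66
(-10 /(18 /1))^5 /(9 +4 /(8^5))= -25600000 /4353623721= -0.01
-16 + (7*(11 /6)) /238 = -3253 /204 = -15.95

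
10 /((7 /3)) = 30 /7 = 4.29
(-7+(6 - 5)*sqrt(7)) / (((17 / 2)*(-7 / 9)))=18 / 17 - 18*sqrt(7) / 119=0.66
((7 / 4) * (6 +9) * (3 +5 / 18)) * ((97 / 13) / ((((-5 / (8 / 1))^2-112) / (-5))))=28.76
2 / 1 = 2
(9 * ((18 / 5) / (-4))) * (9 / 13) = -729 / 130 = -5.61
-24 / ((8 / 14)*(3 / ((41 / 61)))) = -574 / 61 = -9.41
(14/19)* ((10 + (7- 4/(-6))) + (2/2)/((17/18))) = 13370/969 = 13.80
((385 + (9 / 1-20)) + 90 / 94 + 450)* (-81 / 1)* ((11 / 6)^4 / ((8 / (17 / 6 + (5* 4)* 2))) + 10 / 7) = -149338302821 / 36096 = -4137253.51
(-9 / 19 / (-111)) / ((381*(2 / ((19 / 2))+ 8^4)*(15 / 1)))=1 / 5485706580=0.00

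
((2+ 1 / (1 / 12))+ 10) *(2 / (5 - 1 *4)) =48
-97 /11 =-8.82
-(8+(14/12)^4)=-12769/1296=-9.85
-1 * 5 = -5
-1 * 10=-10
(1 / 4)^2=1 / 16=0.06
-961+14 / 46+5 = -21981 / 23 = -955.70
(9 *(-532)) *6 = -28728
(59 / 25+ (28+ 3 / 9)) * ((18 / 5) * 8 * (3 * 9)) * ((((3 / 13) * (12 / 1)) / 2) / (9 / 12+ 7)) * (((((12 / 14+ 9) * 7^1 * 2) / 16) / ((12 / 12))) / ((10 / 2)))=1852686432 / 251875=7355.58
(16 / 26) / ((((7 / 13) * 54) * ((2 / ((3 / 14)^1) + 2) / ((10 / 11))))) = 20 / 11781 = 0.00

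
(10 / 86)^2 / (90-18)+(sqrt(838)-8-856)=-115022567 / 133128+sqrt(838)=-835.05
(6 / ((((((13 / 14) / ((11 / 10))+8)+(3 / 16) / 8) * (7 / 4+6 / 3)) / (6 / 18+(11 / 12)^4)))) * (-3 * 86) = -570895864 / 11798865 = -48.39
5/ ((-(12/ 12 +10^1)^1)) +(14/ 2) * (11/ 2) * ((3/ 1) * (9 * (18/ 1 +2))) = 228685/ 11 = 20789.55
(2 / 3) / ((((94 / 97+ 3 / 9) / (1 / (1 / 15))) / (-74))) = -215340 / 379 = -568.18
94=94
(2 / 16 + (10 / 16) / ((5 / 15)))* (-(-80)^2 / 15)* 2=-5120 / 3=-1706.67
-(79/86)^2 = -6241/7396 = -0.84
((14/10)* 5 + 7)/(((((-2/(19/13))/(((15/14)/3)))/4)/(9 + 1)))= -1900/13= -146.15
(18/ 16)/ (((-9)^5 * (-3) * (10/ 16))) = 1/ 98415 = 0.00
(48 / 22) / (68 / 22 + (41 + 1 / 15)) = 180 / 3643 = 0.05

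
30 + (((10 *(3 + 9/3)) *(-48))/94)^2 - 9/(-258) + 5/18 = 828396979/854883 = 969.02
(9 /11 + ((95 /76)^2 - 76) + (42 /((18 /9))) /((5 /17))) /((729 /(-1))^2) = -217 /51963120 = -0.00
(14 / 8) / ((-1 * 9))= -7 / 36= -0.19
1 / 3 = 0.33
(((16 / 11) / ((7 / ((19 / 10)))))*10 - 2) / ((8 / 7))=1.70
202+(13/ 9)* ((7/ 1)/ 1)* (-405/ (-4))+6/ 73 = 357943/ 292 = 1225.83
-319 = -319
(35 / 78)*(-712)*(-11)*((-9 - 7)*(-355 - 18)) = 817974080 / 39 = 20973694.36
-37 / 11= -3.36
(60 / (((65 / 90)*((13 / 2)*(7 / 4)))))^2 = 74649600 / 1399489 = 53.34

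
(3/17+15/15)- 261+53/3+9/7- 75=-112766/357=-315.87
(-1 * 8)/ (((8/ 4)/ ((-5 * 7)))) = 140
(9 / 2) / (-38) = -9 / 76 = -0.12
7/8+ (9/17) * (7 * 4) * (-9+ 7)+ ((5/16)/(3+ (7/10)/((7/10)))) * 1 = -31219/1088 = -28.69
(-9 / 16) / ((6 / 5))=-15 / 32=-0.47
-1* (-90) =90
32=32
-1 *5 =-5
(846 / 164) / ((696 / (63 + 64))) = 17907 / 19024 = 0.94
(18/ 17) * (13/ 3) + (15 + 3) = 22.59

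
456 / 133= 24 / 7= 3.43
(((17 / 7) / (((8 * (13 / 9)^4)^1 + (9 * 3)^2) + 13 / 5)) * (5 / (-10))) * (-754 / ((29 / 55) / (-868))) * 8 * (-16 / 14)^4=-810096264806400 / 30183664889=-26838.90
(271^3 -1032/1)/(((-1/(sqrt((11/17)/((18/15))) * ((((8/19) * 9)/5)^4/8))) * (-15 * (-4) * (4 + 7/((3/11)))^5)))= -225631187226432 * sqrt(5610)/38660136233447478125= -0.00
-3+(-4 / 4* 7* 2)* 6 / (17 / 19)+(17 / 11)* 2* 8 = -13493 / 187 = -72.16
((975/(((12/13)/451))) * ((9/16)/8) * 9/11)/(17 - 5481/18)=-561249/5888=-95.32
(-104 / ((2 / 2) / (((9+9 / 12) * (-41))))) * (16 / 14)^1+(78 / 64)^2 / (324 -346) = 7492621929 / 157696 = 47513.08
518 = 518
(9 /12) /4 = 3 /16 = 0.19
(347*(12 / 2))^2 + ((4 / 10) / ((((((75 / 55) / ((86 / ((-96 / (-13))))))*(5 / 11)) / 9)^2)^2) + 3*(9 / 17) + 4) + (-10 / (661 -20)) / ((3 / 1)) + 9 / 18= 693322554415226393661331 / 2092224000000000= 331380652.56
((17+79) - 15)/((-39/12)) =-324/13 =-24.92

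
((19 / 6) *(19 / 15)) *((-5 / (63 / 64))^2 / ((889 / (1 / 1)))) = 3696640 / 31755969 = 0.12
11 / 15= 0.73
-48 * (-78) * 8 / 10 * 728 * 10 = 21805056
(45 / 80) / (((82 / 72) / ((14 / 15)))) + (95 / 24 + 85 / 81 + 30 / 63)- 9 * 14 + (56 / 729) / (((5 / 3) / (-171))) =-23793137 / 185976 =-127.94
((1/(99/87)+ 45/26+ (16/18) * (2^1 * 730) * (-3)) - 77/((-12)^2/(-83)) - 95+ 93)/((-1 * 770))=15849011/3171168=5.00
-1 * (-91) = 91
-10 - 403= -413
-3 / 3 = -1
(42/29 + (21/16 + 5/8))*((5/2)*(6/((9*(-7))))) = -7855/9744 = -0.81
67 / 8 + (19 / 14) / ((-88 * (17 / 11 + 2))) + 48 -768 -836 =-6760045 / 4368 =-1547.63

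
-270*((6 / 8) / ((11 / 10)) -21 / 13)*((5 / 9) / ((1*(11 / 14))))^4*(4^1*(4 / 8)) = 21368900000 / 169586703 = 126.01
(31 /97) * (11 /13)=341 /1261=0.27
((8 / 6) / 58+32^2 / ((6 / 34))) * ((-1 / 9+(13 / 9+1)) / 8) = 1692.45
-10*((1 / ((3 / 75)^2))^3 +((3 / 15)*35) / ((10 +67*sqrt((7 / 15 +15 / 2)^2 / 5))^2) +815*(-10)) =-159952374271966314492419750 / 65518679672536561 +3026457000000*sqrt(5) / 65518679672536561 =-2441324750.00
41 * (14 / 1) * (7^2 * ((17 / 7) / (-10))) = -34153 / 5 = -6830.60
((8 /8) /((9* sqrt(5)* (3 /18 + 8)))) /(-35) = -2* sqrt(5) /25725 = -0.00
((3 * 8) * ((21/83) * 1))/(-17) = -504/1411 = -0.36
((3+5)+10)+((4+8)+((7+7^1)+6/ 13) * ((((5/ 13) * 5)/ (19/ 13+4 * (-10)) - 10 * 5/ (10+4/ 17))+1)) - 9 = -2260577/ 62959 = -35.91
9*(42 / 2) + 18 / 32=3033 / 16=189.56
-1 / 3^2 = -1 / 9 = -0.11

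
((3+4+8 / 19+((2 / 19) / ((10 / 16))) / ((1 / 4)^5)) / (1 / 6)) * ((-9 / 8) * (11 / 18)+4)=2717151 / 760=3575.20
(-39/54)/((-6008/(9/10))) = 13/120160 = 0.00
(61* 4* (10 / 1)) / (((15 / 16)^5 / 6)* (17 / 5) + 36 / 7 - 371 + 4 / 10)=-179096780800 / 26794549357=-6.68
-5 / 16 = -0.31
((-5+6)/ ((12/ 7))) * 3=7/ 4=1.75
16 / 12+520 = 1564 / 3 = 521.33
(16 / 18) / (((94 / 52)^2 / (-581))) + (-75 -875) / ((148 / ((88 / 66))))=-122551426 / 735597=-166.60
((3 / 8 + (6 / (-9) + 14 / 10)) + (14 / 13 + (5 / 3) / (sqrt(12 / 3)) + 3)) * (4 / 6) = 9389 / 2340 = 4.01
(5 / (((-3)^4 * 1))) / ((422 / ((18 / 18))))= 5 / 34182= 0.00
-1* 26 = -26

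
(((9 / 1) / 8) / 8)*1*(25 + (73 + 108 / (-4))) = 639 / 64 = 9.98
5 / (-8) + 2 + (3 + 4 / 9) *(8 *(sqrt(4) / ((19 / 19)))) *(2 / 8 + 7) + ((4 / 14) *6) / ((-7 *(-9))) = 400.96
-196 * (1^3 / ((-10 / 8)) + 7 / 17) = 6468 / 85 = 76.09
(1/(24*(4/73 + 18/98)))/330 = 3577/6755760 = 0.00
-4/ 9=-0.44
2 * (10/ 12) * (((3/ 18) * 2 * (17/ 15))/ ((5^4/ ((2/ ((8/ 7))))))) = 119/ 67500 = 0.00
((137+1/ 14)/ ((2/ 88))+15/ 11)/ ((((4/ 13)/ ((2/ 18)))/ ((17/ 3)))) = 102655163/ 8316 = 12344.30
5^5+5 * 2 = 3135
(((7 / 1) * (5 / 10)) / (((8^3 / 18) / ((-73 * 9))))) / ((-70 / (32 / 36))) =657 / 640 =1.03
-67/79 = -0.85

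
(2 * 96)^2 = 36864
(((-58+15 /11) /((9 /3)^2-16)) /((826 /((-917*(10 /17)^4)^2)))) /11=534565150000000 /49799932371299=10.73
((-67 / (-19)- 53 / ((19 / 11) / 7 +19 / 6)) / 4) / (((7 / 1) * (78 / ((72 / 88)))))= -56775 / 12628616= -0.00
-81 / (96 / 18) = -243 / 16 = -15.19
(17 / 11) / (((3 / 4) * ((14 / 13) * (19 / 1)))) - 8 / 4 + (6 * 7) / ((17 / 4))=595640 / 74613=7.98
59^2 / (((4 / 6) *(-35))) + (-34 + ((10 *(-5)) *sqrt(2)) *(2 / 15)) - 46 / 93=-193.11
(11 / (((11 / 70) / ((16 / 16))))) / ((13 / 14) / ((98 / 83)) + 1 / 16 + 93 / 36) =1152480 / 56509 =20.39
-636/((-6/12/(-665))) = -845880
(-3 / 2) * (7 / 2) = -21 / 4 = -5.25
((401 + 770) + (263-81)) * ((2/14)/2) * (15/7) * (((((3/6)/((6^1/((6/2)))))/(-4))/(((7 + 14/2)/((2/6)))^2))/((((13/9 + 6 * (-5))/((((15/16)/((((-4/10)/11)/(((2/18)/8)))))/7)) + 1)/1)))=-1860375/141791612032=-0.00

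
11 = 11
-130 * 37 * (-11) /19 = 2784.74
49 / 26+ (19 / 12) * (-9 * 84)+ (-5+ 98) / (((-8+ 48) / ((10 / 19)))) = -1179565 / 988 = -1193.89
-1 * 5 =-5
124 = 124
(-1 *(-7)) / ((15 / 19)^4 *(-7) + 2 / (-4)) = -1824494 / 839071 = -2.17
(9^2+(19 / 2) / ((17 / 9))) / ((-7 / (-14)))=2925 / 17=172.06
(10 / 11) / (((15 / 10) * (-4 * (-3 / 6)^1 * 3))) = 0.10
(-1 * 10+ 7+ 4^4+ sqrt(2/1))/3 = sqrt(2)/3+ 253/3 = 84.80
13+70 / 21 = 49 / 3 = 16.33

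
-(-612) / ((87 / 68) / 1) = 13872 / 29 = 478.34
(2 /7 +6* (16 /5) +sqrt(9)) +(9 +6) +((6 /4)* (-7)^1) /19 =49121 /1330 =36.93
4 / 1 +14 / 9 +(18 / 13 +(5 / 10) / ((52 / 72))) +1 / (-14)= 12385 / 1638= 7.56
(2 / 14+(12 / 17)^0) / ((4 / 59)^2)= 248.64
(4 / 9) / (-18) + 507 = 41065 / 81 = 506.98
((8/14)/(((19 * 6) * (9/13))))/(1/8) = 0.06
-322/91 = -3.54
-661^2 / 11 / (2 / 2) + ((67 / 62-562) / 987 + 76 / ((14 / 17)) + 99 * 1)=-39529.37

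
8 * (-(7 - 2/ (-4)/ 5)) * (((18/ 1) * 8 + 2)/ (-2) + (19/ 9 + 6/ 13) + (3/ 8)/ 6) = 9352333/ 2340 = 3996.72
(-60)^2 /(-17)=-3600 /17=-211.76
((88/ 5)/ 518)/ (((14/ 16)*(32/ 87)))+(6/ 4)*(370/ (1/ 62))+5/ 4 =1247755753/ 36260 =34411.36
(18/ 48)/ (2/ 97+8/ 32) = 97/ 70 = 1.39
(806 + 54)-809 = 51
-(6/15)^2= -4/25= -0.16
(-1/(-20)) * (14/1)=7/10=0.70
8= 8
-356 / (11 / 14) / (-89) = 5.09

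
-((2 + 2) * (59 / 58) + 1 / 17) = -2035 / 493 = -4.13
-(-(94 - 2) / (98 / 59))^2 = -7365796 / 2401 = -3067.80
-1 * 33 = -33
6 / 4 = 3 / 2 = 1.50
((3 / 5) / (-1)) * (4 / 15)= -4 / 25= -0.16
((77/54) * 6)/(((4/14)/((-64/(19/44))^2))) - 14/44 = 47016093481/71478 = 657770.13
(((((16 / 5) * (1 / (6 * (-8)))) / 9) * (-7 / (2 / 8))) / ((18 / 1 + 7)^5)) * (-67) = -1876 / 1318359375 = -0.00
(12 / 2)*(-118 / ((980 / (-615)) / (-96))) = -2090016 / 49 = -42653.39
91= 91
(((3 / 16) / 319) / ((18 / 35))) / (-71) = -35 / 2174304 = -0.00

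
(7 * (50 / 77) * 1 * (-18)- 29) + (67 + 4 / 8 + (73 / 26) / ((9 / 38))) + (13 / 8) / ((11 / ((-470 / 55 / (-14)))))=-24872509 / 792792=-31.37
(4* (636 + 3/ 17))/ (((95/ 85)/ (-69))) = -2984940/ 19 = -157102.11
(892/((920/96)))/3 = 3568/115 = 31.03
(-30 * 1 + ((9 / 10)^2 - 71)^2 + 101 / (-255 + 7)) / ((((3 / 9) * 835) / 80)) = 4553492823 / 3235625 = 1407.30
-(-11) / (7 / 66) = 726 / 7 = 103.71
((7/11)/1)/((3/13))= 91/33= 2.76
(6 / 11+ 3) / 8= 39 / 88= 0.44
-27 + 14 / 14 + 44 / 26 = -316 / 13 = -24.31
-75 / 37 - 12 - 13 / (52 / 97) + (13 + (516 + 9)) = 73959 / 148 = 499.72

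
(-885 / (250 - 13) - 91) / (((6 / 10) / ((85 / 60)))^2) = -13517975 / 25596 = -528.13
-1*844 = -844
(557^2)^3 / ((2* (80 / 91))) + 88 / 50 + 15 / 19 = 258164289633703551357 / 15200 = 16984492739059444.17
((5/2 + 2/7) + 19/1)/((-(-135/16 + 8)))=2440/49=49.80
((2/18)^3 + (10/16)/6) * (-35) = -3.69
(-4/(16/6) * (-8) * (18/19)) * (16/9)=384/19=20.21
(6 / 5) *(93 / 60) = 93 / 50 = 1.86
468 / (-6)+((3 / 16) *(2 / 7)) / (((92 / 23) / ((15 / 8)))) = -139731 / 1792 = -77.97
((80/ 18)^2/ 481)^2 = 2560000/ 1517959521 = 0.00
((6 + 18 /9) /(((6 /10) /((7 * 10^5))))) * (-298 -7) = -8540000000 /3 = -2846666666.67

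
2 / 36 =1 / 18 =0.06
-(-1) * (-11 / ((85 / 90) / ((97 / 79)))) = -19206 / 1343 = -14.30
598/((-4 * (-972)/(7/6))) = 2093/11664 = 0.18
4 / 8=1 / 2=0.50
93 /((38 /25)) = 2325 /38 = 61.18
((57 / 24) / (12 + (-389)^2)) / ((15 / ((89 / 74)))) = 1691 / 1343837040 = 0.00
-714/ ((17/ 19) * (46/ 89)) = -35511/ 23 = -1543.96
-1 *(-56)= 56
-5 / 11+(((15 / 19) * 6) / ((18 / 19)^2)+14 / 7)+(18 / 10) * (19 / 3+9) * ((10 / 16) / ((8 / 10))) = 44963 / 1584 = 28.39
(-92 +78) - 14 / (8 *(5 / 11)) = -357 / 20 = -17.85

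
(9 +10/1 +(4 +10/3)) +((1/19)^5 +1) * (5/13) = 2580095173/96567861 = 26.72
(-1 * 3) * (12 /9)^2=-16 /3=-5.33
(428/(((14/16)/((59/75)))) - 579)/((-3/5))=101959/315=323.68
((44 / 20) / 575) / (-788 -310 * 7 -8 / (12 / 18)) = -1 / 776250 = -0.00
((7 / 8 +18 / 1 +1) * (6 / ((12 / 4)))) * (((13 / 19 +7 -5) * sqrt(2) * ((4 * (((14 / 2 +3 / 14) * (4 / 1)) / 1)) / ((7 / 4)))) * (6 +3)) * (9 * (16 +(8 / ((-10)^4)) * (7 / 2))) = 5308107076206 * sqrt(2) / 581875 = 12901047.51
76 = 76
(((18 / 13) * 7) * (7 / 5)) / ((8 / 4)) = 441 / 65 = 6.78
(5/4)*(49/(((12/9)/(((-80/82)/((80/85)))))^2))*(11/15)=11682825/430336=27.15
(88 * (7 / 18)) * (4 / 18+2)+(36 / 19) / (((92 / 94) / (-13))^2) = 334065169 / 814131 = 410.33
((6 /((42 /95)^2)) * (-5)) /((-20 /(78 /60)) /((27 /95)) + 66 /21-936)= 1055925 /6790084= 0.16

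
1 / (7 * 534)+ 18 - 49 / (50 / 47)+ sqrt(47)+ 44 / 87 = -37336339 / 1355025+ sqrt(47) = -20.70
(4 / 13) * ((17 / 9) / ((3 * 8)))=17 / 702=0.02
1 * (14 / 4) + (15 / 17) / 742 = 22082 / 6307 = 3.50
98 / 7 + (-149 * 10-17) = -1493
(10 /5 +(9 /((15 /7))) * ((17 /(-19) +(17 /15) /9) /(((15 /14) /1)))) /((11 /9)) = -65006 /78375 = -0.83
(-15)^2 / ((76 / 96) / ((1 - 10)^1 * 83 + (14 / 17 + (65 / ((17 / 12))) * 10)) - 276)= -26379000 / 32358563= -0.82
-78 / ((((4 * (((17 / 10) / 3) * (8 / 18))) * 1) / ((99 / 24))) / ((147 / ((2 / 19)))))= -485269785 / 1088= -446020.02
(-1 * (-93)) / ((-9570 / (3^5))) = -7533 / 3190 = -2.36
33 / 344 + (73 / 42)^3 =5.35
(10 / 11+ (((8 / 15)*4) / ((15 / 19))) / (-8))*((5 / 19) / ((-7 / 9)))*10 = -404 / 209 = -1.93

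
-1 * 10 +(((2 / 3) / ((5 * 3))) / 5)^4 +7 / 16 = -392122265369 / 41006250000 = -9.56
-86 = -86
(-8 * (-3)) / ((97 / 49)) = 1176 / 97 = 12.12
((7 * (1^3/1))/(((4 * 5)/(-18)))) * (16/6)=-84/5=-16.80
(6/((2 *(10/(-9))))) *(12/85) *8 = -1296/425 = -3.05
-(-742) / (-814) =-371 / 407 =-0.91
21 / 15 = 1.40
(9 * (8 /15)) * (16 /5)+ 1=409 /25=16.36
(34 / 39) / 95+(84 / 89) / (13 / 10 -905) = 3461966 / 425700795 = 0.01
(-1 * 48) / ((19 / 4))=-192 / 19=-10.11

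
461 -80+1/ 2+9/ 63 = 5343/ 14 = 381.64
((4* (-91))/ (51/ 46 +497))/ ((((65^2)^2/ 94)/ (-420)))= 10170048/ 6292482625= 0.00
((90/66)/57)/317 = 5/66253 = 0.00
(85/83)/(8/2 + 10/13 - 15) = -1105/11039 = -0.10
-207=-207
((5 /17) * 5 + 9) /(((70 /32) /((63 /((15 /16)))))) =136704 /425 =321.66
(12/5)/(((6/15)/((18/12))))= 9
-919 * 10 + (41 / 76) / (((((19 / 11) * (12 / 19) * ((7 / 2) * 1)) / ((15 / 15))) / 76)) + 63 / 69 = -8866285 / 966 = -9178.35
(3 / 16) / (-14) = -3 / 224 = -0.01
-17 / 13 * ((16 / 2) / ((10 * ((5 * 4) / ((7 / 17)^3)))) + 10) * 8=-9828744 / 93925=-104.64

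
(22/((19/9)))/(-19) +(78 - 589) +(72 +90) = -126187/361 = -349.55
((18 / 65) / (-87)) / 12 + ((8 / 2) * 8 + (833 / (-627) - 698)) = -1577425177 / 2363790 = -667.33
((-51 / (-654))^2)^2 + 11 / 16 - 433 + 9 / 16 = -975120492667 / 2258530576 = -431.75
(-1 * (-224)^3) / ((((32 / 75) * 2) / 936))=12328243200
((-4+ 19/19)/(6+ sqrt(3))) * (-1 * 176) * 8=546.30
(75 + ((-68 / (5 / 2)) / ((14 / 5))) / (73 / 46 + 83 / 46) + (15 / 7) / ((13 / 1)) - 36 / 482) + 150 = 14620894 / 65793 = 222.23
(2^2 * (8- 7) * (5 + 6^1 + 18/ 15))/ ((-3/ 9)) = -146.40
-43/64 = -0.67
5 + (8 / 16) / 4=41 / 8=5.12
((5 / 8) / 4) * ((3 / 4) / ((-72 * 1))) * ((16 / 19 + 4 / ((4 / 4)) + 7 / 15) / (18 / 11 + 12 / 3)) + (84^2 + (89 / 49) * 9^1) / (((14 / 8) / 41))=617008628925691 / 3723761664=165694.98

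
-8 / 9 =-0.89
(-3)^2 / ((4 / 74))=333 / 2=166.50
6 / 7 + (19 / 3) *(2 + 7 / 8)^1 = 3203 / 168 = 19.07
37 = 37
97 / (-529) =-97 / 529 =-0.18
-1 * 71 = -71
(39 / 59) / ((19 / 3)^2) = 351 / 21299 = 0.02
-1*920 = -920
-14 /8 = -7 /4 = -1.75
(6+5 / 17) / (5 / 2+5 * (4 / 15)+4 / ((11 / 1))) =7062 / 4709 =1.50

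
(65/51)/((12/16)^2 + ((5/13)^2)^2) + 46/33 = 178523386/49938163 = 3.57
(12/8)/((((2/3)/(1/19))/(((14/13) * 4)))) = 126/247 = 0.51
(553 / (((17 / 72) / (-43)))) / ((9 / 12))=-2282784 / 17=-134281.41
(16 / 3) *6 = 32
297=297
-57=-57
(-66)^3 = -287496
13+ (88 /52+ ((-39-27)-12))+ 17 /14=-11301 /182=-62.09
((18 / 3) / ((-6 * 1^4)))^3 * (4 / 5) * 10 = -8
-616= -616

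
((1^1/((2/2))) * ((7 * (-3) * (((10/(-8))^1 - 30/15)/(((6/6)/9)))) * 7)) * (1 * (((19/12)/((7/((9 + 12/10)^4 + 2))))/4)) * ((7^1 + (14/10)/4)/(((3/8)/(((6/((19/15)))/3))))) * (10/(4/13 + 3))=10590233358159/43000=246284496.70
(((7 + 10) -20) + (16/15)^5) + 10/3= 1301701/759375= 1.71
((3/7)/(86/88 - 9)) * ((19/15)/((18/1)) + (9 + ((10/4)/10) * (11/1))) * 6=-140426/37065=-3.79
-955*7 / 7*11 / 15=-2101 / 3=-700.33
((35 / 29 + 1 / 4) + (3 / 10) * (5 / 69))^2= 15563025 / 7118224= 2.19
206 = 206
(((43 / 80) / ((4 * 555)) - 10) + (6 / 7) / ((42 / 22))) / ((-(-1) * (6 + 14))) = -83114693 / 174048000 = -0.48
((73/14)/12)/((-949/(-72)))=3/91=0.03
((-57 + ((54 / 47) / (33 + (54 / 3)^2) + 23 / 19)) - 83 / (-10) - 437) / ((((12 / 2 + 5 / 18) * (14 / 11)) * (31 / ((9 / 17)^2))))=-4128574203171 / 7530684279230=-0.55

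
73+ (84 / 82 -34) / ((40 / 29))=49.09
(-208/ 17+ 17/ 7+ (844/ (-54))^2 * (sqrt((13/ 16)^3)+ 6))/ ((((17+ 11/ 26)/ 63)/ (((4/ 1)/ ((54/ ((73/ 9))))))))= 3844789039 * sqrt(13)/ 35665596+ 159813160156/ 50526261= 3551.65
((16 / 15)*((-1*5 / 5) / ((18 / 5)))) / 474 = -4 / 6399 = -0.00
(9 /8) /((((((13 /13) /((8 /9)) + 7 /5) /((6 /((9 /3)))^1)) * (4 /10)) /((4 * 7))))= 6300 /101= 62.38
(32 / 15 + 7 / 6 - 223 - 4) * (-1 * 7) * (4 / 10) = 626.36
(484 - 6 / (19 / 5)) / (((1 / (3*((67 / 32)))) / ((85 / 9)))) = 26100185 / 912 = 28618.62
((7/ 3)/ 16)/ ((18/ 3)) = 7/ 288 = 0.02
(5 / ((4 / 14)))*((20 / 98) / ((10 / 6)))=15 / 7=2.14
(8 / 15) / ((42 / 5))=4 / 63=0.06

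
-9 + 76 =67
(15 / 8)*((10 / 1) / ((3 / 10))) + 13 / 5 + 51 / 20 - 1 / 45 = 12173 / 180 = 67.63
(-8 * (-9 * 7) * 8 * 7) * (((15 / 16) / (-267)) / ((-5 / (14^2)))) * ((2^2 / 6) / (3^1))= 76832 / 89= 863.28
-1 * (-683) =683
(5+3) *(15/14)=60/7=8.57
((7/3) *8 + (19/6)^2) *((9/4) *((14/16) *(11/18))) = 79541/2304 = 34.52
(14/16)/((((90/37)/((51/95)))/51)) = 74851/7600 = 9.85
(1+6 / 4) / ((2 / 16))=20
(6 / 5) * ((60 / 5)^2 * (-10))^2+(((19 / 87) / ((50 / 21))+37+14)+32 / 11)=39689565313 / 15950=2488374.00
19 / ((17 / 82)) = 1558 / 17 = 91.65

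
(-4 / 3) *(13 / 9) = -1.93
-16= -16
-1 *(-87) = 87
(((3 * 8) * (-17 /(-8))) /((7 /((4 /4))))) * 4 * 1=204 /7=29.14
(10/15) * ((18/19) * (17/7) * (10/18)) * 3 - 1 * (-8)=10.56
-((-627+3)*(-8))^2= -24920064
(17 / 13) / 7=17 / 91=0.19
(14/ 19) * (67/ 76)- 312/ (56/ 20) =-559877/ 5054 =-110.78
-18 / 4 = -9 / 2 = -4.50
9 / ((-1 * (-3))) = 3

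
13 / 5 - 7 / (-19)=282 / 95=2.97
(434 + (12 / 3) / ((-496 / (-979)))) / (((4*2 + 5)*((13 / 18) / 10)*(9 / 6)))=313.77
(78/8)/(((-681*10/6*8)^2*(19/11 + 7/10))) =143/2935091840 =0.00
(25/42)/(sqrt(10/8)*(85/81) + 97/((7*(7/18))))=1336475700/79918517779-19679625*sqrt(5)/79918517779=0.02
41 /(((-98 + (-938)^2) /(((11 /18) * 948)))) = 35629 /1319619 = 0.03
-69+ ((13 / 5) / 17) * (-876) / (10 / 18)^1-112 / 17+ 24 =-124417 / 425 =-292.75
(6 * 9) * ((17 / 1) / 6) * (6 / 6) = 153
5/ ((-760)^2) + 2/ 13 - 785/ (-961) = 1400923533/ 1443191360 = 0.97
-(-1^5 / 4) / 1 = 1 / 4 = 0.25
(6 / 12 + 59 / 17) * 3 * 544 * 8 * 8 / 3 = 138240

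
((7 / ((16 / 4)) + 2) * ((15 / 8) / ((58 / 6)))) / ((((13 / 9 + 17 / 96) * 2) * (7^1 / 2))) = 6075 / 94801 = 0.06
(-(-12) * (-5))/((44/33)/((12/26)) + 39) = -540/377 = -1.43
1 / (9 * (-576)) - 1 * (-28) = 145151 / 5184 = 28.00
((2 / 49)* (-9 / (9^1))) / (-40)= 1 / 980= 0.00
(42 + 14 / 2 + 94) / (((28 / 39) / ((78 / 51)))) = 72501 / 238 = 304.63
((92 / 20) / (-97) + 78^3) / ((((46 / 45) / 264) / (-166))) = -45388939109976 / 2231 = -20344661187.80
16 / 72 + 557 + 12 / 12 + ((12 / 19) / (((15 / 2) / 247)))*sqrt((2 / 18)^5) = 678344 / 1215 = 558.31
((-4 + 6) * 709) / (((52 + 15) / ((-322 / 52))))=-114149 / 871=-131.06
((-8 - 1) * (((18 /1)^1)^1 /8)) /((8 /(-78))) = 3159 /16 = 197.44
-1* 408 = -408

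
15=15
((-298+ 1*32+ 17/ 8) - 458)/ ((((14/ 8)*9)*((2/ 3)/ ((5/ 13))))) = -1375/ 52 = -26.44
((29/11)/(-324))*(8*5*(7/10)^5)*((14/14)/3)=-487403/26730000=-0.02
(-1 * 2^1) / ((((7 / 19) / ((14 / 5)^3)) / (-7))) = 104272 / 125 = 834.18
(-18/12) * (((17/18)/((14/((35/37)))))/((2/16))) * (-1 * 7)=595/111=5.36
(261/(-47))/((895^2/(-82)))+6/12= 37690979/75296350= 0.50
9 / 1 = 9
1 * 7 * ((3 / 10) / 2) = 21 / 20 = 1.05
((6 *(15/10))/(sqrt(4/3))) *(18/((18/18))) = 81 *sqrt(3) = 140.30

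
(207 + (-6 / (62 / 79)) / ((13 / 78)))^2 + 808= 25726513 / 961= 26770.57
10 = 10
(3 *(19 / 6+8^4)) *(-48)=-590280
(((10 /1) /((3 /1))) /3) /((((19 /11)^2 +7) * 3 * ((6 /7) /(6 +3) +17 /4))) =847 /99207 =0.01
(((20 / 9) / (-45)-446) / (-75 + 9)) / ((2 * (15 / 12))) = 7226 / 2673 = 2.70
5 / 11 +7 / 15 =152 / 165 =0.92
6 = 6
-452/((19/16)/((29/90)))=-104864/855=-122.65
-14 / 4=-7 / 2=-3.50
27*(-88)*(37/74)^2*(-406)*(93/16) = 5607063/4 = 1401765.75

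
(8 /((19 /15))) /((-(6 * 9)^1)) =-20 /171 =-0.12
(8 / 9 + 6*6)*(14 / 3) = 4648 / 27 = 172.15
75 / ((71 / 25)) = 1875 / 71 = 26.41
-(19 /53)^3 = -6859 /148877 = -0.05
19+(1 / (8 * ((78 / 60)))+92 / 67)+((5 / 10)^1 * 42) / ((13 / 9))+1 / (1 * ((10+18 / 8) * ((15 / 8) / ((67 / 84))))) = 1884428069 / 53775540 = 35.04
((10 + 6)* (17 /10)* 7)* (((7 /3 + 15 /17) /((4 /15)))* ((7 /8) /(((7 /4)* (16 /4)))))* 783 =224721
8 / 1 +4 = 12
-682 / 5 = -136.40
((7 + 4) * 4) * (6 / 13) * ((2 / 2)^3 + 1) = 528 / 13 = 40.62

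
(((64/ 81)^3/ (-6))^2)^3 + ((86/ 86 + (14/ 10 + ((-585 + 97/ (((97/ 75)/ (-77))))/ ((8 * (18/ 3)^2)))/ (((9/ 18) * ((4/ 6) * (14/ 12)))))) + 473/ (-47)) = -3482359581116439793665275277297975599476111/ 54032338752577565301101529064333449900810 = -64.45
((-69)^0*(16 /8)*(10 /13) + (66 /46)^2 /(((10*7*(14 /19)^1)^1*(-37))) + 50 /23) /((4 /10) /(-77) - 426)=-10179936987 /1168515302864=-0.01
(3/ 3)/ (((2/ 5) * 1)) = 5/ 2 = 2.50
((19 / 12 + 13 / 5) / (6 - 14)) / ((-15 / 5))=251 / 1440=0.17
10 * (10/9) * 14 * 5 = 7000/9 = 777.78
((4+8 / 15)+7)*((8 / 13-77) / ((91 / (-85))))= 973471 / 1183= 822.88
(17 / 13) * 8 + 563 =7455 / 13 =573.46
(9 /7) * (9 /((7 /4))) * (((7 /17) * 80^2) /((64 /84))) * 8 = 3110400 /17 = 182964.71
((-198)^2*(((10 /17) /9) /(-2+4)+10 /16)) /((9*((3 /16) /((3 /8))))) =97405 /17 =5729.71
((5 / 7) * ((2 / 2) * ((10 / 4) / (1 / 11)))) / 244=275 / 3416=0.08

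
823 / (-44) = -823 / 44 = -18.70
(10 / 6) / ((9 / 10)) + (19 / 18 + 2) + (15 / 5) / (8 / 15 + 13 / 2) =60775 / 11394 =5.33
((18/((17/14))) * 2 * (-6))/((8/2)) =-756/17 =-44.47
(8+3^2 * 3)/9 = 35/9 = 3.89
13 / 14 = 0.93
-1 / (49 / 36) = -36 / 49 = -0.73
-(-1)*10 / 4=5 / 2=2.50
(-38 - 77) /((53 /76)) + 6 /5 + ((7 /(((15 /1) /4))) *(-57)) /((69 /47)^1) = -863714 /3657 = -236.18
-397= -397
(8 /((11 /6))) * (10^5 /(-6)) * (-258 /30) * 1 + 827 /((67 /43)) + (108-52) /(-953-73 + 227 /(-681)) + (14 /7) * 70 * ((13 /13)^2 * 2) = 1421135514133 /2269223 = 626265.25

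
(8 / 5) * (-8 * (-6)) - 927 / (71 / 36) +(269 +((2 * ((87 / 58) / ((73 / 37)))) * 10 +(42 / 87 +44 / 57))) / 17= -274135066793 / 728237415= -376.44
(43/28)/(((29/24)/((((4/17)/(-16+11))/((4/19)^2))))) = -46569/34510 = -1.35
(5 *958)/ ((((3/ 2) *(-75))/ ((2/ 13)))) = -3832/ 585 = -6.55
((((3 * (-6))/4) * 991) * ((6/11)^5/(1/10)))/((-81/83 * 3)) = 118444320/161051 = 735.45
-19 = -19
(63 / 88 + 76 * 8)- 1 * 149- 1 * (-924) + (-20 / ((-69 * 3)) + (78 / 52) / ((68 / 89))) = 53641994 / 38709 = 1385.78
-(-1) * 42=42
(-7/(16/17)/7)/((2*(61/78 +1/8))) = -663/1132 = -0.59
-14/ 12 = -7/ 6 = -1.17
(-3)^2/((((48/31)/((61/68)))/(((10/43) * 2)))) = 28365/11696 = 2.43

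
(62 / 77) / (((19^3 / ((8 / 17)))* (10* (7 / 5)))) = 248 / 62849017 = 0.00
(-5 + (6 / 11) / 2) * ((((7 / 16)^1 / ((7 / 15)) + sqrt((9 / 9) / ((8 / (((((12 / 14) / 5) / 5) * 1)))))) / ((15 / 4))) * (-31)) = 3224 * sqrt(21) / 5775 + 403 / 11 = 39.19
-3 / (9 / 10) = -10 / 3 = -3.33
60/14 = 30/7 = 4.29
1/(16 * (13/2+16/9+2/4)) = 9/1264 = 0.01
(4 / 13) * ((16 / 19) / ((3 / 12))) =256 / 247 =1.04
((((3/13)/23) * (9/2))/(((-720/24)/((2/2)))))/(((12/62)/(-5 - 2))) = 651/11960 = 0.05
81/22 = 3.68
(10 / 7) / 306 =5 / 1071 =0.00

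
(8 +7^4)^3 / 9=1553344881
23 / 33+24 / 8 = 122 / 33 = 3.70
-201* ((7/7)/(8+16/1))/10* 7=-469/80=-5.86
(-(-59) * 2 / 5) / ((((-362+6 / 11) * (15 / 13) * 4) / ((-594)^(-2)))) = -767 / 19130126400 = -0.00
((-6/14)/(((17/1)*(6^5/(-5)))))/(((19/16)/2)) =5/183141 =0.00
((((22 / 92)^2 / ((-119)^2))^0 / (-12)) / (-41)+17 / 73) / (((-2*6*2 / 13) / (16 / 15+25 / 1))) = -42885271 / 12929760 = -3.32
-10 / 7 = -1.43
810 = 810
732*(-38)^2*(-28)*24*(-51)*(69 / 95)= 131556773376 / 5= 26311354675.20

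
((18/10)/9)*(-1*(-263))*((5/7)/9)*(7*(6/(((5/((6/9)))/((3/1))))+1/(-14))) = 42869/630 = 68.05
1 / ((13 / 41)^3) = 68921 / 2197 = 31.37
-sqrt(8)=-2 * sqrt(2)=-2.83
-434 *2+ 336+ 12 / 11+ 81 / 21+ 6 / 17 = -689449 / 1309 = -526.70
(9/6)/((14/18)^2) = 243/98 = 2.48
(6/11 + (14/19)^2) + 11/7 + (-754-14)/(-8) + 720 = 22756287/27797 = 818.66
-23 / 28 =-0.82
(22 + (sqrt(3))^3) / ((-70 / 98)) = -154 / 5 - 21* sqrt(3) / 5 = -38.07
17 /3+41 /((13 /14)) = 1943 /39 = 49.82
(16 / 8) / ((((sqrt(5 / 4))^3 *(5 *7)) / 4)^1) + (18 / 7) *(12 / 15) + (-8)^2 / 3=64 *sqrt(5) / 875 + 2456 / 105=23.55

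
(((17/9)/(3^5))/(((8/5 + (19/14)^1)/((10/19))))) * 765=1.06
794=794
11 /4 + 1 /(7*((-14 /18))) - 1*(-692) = 136135 /196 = 694.57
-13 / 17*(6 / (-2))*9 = 351 / 17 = 20.65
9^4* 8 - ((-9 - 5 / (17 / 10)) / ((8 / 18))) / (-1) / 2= 7136541 / 136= 52474.57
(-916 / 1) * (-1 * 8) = 7328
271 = 271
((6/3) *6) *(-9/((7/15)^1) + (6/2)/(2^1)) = -213.43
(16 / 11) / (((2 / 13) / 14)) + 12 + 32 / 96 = 4775 / 33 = 144.70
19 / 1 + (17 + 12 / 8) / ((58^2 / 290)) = 2389 / 116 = 20.59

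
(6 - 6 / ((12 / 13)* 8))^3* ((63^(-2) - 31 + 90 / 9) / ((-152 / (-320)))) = -59571628595 / 9652608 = -6171.56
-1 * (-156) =156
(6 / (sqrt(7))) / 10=3 * sqrt(7) / 35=0.23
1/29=0.03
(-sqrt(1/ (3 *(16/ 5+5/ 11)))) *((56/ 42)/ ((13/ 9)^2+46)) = -36 *sqrt(3685)/ 260965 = -0.01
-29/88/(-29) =1/88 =0.01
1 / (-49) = -1 / 49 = -0.02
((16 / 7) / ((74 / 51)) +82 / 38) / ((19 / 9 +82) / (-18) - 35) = -2976102 / 31627267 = -0.09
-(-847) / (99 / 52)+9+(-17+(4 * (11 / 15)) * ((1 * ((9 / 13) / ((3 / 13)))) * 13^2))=86584 / 45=1924.09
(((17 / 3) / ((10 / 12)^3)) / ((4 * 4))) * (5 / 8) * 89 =13617 / 400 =34.04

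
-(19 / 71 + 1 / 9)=-242 / 639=-0.38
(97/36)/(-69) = -97/2484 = -0.04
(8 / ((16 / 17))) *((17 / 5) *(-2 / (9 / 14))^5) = -2486898176 / 295245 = -8423.17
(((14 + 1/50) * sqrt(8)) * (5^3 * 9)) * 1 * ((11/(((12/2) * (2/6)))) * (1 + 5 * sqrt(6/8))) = 346995 * sqrt(2)/2 + 1734975 * sqrt(6)/4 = 1307813.38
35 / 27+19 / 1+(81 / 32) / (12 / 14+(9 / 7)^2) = 754697 / 35424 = 21.30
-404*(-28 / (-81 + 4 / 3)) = -141.99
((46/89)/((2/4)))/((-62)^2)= 23/85529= 0.00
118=118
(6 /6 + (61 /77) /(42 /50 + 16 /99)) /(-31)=-31078 /537943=-0.06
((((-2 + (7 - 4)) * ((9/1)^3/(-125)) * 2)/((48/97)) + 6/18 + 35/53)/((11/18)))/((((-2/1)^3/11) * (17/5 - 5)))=-31.75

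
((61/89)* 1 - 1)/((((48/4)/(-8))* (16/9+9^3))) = 168/585353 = 0.00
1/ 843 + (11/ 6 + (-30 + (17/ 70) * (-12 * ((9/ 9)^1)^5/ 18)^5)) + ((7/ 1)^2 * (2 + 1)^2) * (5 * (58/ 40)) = 30294938027/ 9559620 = 3169.05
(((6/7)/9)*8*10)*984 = 52480/7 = 7497.14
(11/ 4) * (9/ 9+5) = 33/ 2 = 16.50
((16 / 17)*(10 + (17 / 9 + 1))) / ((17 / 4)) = 7424 / 2601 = 2.85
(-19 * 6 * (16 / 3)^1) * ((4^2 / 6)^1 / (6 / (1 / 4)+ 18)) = -38.60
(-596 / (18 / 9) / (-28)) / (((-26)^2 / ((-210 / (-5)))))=447 / 676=0.66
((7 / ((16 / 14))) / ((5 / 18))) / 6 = 147 / 40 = 3.68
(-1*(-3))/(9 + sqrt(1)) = 3/10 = 0.30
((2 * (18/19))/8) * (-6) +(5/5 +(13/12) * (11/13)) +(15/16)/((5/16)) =797/228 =3.50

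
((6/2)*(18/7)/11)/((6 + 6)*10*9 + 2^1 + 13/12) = 648/1000769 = 0.00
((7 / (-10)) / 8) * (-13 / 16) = 0.07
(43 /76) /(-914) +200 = 13892757 /69464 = 200.00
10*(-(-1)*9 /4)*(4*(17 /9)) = 170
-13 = -13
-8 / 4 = -2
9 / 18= 1 / 2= 0.50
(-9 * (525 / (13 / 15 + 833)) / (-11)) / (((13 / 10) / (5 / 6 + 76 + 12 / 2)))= 58708125 / 1788644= 32.82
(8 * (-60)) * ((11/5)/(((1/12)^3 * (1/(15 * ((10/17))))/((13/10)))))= -20931162.35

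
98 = 98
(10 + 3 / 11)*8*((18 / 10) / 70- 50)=-7905932 / 1925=-4106.98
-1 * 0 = 0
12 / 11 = 1.09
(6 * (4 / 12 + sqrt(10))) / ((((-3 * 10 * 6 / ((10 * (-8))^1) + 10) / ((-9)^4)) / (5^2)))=1312200 / 49 + 3936600 * sqrt(10) / 49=280833.11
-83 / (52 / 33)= -2739 / 52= -52.67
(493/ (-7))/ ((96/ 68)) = -8381/ 168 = -49.89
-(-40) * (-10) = -400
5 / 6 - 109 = -649 / 6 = -108.17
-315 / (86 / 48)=-7560 / 43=-175.81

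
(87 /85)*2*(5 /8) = 87 /68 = 1.28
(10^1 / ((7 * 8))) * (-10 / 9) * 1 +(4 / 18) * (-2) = -9 / 14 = -0.64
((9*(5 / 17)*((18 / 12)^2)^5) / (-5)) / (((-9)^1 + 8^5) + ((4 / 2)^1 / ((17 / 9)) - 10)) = -531441 / 570113024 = -0.00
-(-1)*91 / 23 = 91 / 23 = 3.96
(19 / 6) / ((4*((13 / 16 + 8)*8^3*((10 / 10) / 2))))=0.00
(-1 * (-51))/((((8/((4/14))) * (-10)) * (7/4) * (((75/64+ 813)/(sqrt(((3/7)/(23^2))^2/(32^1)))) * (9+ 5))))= -102 * sqrt(2)/110304353005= -0.00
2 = 2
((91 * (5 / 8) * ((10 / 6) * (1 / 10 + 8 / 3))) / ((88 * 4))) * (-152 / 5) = -143507 / 6336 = -22.65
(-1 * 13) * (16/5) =-208/5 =-41.60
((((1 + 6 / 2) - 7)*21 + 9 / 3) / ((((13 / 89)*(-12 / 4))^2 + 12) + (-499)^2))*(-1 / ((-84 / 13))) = -514865 / 13807034458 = -0.00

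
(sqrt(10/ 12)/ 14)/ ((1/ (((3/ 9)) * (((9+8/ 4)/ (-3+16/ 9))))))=-sqrt(30)/ 28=-0.20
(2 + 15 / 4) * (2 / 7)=23 / 14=1.64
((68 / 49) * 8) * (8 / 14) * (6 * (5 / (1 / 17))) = 3235.45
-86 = -86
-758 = -758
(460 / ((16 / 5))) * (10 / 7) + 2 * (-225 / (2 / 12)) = -34925 / 14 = -2494.64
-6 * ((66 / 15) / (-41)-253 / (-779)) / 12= -847 / 7790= -0.11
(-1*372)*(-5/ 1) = 1860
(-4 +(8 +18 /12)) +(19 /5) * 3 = 16.90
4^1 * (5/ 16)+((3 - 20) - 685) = -2803/ 4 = -700.75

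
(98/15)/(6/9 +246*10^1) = 49/18455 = 0.00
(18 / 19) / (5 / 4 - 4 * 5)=-24 / 475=-0.05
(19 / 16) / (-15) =-19 / 240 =-0.08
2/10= 1/5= 0.20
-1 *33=-33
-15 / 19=-0.79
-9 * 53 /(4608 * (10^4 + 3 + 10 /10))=-53 /5122048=-0.00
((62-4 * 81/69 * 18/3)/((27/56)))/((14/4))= 12448/621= 20.05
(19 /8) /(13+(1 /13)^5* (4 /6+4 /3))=7054567 /38614488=0.18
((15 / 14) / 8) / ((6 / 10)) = 25 / 112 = 0.22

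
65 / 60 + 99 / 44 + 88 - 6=256 / 3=85.33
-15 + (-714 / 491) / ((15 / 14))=-40157 / 2455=-16.36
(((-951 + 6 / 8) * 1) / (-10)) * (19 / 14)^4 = 70764303 / 219520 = 322.36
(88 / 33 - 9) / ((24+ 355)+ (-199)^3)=19 / 23640660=0.00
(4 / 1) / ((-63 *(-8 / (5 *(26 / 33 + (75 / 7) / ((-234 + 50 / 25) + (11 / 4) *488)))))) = 68165 / 2153844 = 0.03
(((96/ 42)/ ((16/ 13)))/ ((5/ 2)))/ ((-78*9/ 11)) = -11/ 945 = -0.01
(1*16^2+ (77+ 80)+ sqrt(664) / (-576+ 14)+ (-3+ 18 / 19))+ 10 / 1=7998 / 19 - sqrt(166) / 281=420.90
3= 3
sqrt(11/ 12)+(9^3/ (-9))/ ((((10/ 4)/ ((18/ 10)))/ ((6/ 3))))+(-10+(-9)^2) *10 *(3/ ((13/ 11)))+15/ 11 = 1687.99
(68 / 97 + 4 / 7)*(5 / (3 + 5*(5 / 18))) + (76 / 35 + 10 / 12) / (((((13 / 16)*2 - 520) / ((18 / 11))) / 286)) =-108069744 / 85557395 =-1.26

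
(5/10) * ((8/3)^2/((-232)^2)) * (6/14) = 0.00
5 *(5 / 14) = 25 / 14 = 1.79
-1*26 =-26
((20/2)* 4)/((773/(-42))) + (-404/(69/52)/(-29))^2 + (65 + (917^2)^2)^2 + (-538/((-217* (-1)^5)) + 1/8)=2686445766125813986258467204652707949/5373081053928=499982363780252907469101.70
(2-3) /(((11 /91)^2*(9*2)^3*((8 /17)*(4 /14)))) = -0.09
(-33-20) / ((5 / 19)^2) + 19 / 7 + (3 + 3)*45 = -492.61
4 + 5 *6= 34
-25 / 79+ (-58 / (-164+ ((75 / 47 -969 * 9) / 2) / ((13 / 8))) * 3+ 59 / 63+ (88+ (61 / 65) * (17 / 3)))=2034435320471 / 21643131510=94.00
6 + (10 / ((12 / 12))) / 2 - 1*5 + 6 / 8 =27 / 4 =6.75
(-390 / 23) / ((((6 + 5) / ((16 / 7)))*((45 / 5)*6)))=-1040 / 15939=-0.07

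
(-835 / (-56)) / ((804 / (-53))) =-44255 / 45024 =-0.98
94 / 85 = 1.11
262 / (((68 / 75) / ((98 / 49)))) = 9825 / 17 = 577.94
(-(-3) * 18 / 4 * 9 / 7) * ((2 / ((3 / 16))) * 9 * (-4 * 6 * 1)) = -279936 / 7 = -39990.86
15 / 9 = 5 / 3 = 1.67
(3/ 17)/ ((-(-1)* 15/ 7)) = 7/ 85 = 0.08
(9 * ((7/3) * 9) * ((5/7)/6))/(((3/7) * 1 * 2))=105/4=26.25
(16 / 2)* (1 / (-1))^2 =8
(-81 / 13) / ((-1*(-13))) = -81 / 169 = -0.48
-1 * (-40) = 40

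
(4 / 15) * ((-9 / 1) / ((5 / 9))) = -108 / 25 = -4.32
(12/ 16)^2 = 9/ 16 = 0.56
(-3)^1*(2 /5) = -1.20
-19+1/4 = -75/4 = -18.75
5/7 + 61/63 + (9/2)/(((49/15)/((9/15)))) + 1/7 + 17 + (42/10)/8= 355921/17640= 20.18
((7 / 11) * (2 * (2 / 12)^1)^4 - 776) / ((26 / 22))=-656.61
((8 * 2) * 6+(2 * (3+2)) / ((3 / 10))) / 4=32.33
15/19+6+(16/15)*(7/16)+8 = 4348/285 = 15.26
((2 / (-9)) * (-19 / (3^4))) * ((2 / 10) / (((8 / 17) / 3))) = 323 / 4860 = 0.07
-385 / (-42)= 55 / 6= 9.17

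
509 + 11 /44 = 2037 /4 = 509.25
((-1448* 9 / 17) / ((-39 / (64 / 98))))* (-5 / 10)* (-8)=556032 / 10829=51.35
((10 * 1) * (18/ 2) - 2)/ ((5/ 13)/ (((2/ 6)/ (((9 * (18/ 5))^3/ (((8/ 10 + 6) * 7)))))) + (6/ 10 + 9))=170170/ 1612887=0.11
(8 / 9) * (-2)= -16 / 9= -1.78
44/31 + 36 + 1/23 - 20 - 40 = -16069/713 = -22.54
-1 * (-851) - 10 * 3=821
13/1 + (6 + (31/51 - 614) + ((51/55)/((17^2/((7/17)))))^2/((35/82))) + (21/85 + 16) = -2191034258777/3789765375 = -578.15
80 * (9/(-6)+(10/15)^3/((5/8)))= -2216/27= -82.07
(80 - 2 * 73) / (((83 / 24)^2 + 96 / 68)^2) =-6328295424 / 17144497969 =-0.37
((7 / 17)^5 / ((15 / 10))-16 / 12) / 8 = -940969 / 5679428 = -0.17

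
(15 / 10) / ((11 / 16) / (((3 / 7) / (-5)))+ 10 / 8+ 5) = -72 / 85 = -0.85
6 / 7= 0.86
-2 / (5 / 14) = -28 / 5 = -5.60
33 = 33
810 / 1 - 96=714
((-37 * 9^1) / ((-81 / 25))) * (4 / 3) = 3700 / 27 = 137.04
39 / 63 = 13 / 21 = 0.62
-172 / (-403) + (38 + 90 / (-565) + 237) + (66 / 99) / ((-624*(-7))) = 6317848631 / 22951656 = 275.27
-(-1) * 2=2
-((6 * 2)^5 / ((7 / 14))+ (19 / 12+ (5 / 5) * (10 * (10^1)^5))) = -17971987 / 12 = -1497665.58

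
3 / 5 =0.60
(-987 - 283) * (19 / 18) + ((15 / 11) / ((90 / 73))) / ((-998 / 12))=-66225442 / 49401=-1340.57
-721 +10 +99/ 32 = -22653/ 32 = -707.91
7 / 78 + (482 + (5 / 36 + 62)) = 254699 / 468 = 544.23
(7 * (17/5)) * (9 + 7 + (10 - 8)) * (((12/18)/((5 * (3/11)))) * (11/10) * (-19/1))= -4377.30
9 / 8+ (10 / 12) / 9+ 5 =1343 / 216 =6.22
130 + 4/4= 131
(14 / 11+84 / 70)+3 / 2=437 / 110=3.97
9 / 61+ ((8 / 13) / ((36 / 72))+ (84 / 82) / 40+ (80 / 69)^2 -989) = -3053325050747 / 3095887860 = -986.25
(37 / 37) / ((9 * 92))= 1 / 828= 0.00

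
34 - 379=-345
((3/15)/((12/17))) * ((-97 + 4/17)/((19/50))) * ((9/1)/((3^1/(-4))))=16450/19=865.79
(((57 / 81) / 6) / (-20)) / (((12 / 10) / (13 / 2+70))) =-323 / 864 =-0.37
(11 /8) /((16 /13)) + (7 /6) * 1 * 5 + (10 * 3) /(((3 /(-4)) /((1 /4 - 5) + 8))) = -47251 /384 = -123.05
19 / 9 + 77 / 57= 592 / 171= 3.46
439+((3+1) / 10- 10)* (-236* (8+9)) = 194771 / 5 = 38954.20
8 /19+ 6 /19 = 14 /19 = 0.74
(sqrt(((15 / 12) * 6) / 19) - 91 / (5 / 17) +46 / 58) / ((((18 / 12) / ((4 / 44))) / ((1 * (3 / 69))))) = -2712 / 3335 +sqrt(570) / 14421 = -0.81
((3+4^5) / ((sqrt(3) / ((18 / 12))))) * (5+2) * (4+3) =50323 * sqrt(3) / 2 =43581.00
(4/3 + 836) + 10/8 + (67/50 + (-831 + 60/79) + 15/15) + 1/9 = 767449/71100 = 10.79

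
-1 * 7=-7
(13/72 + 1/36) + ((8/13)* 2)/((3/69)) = 8897/312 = 28.52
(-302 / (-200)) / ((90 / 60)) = 151 / 150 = 1.01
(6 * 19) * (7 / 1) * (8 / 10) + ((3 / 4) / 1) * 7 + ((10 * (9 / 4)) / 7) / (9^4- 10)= 590317611 / 917140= 643.65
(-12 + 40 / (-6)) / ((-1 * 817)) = 56 / 2451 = 0.02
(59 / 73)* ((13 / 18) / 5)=767 / 6570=0.12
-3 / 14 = -0.21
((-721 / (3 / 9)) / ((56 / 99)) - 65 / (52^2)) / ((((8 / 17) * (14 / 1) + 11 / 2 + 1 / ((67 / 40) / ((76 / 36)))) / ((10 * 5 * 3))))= -611501109075 / 14230996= -42969.66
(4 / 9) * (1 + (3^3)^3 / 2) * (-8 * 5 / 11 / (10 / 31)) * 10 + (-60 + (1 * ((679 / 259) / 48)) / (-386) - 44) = -11158034388353 / 22622688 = -493223.19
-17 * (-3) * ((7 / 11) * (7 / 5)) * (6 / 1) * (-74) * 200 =-44382240 / 11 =-4034749.09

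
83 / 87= 0.95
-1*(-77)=77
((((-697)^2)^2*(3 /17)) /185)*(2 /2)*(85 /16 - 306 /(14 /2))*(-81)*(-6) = -43529047282522197 /10360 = -4201645490590.95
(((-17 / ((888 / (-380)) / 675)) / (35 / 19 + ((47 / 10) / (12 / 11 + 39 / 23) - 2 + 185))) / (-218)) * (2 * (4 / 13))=-121837500 / 1639507259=-0.07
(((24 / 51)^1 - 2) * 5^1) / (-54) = 65 / 459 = 0.14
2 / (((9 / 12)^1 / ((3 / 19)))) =8 / 19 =0.42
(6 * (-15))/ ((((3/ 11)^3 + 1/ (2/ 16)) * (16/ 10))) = -11979/ 1708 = -7.01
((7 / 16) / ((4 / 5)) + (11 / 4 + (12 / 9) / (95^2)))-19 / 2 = -10748519 / 1732800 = -6.20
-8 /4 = -2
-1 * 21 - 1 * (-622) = 601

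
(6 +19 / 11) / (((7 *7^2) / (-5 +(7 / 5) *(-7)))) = -1258 / 3773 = -0.33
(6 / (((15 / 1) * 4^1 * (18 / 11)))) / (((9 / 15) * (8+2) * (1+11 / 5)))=11 / 3456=0.00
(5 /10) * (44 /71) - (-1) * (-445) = -31573 /71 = -444.69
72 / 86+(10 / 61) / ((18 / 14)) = 22774 / 23607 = 0.96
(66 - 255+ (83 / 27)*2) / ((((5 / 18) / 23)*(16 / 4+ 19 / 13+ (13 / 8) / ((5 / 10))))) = -11809304 / 6795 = -1737.94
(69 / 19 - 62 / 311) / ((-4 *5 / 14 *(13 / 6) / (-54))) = 22998654 / 384085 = 59.88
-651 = -651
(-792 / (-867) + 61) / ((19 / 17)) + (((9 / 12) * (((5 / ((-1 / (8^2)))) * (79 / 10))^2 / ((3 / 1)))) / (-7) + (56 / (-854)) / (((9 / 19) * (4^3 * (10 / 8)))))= -5664917558819 / 24825780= -228186.89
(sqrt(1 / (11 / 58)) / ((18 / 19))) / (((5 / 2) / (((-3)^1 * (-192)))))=1216 * sqrt(638) / 55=558.45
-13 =-13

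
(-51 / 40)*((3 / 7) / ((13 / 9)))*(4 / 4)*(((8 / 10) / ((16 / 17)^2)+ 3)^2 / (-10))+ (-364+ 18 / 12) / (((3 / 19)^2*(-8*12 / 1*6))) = 7795429831537 / 301916160000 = 25.82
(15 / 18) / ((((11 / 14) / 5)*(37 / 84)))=4900 / 407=12.04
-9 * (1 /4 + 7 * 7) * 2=-1773 /2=-886.50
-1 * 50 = -50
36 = 36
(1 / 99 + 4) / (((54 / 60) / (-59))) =-234230 / 891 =-262.88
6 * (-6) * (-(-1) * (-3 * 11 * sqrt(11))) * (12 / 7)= 14256 * sqrt(11) / 7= 6754.54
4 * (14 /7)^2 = 16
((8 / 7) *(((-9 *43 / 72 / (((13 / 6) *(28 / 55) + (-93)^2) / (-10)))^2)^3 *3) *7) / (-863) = -5979373460598396592529296875 / 3735184888673846675425664740631778848280064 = -0.00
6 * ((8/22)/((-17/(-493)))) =696/11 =63.27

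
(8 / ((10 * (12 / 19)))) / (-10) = -19 / 150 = -0.13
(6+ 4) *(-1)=-10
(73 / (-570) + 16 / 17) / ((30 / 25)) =0.68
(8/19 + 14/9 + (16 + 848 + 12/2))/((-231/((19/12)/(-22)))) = 37277/137214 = 0.27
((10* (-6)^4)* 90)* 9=10497600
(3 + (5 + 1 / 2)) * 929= 15793 / 2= 7896.50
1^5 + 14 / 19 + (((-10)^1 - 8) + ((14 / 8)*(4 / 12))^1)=-3575 / 228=-15.68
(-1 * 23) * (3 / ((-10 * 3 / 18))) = 207 / 5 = 41.40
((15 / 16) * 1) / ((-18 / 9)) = -15 / 32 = -0.47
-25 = -25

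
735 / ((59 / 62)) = 45570 / 59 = 772.37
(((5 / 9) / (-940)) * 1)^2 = 0.00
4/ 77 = 0.05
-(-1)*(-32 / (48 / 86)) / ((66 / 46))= -3956 / 99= -39.96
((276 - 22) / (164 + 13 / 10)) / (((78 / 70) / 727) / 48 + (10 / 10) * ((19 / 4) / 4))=258521200 / 199793151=1.29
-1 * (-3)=3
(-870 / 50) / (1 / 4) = -348 / 5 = -69.60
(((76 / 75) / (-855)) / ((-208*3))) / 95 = 1 / 50017500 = 0.00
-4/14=-2/7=-0.29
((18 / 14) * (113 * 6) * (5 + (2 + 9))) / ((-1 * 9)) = -10848 / 7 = -1549.71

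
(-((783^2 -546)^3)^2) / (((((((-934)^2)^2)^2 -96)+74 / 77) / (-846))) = 1720483768858134378233472098507699393979 / 22296450943116328664131637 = 77164019208595.44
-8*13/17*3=-312/17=-18.35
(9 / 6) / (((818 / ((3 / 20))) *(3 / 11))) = 33 / 32720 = 0.00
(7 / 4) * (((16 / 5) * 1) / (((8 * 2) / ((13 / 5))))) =91 / 100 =0.91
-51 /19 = -2.68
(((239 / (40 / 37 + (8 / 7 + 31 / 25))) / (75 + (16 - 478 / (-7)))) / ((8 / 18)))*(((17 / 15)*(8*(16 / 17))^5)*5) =55831181823836160 / 417744229507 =133649.20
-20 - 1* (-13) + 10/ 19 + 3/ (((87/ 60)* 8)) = -6849/ 1102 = -6.22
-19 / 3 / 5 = -19 / 15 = -1.27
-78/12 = -13/2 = -6.50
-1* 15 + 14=-1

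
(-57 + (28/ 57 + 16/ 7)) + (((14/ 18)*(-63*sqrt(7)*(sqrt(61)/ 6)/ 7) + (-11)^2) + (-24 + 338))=151930/ 399 - 7*sqrt(427)/ 6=356.67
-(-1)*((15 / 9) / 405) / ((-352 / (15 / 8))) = -0.00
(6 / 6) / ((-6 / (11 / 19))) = -0.10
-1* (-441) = 441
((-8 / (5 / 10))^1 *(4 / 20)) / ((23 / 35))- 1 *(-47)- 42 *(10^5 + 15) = -96613521 / 23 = -4200587.87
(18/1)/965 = 18/965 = 0.02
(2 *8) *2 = 32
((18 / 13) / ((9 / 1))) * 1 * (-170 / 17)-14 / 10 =-191 / 65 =-2.94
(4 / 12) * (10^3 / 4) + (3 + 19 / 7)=1870 / 21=89.05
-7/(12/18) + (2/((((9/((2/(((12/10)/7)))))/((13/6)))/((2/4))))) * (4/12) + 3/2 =-3919/486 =-8.06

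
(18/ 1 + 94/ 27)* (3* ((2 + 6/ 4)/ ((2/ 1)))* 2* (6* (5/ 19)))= 356.14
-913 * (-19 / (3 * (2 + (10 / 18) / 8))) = 416328 / 149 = 2794.15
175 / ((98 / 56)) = 100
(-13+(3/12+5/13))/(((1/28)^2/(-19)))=2394532/13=184194.77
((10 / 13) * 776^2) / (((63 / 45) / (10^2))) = 3010880000 / 91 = 33086593.41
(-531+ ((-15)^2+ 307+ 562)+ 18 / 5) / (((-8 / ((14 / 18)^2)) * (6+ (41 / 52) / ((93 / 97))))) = -55943251 / 8908110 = -6.28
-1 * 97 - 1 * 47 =-144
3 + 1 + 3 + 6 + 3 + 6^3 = 232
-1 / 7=-0.14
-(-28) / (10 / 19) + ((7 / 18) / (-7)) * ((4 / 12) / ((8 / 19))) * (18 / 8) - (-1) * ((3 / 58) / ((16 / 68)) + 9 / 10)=1509509 / 27840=54.22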